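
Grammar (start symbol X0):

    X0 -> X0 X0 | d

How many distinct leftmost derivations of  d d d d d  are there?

14

Parse trees for d d d d d (showing first 6 of 14):
  [X0 [X0 d] [X0 [X0 d] [X0 [X0 d] [X0 [X0 d] [X0 d]]]]]
  [X0 [X0 d] [X0 [X0 d] [X0 [X0 [X0 d] [X0 d]] [X0 d]]]]
  [X0 [X0 d] [X0 [X0 [X0 d] [X0 d]] [X0 [X0 d] [X0 d]]]]
  [X0 [X0 d] [X0 [X0 [X0 d] [X0 [X0 d] [X0 d]]] [X0 d]]]
  [X0 [X0 d] [X0 [X0 [X0 [X0 d] [X0 d]] [X0 d]] [X0 d]]]
  [X0 [X0 [X0 d] [X0 d]] [X0 [X0 d] [X0 [X0 d] [X0 d]]]]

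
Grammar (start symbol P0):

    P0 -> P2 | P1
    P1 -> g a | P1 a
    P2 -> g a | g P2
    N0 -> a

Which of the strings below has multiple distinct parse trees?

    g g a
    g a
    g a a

g g a: 1 tree
g a: 2 trees
g a a: 1 tree

g a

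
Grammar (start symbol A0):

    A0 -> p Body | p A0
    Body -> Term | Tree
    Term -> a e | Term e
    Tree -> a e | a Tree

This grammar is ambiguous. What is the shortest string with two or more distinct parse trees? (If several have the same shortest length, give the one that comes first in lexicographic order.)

p a e

length 3: p a e has 2 parse trees

Two derivations of p a e:
  A0 ⇒ p Body ⇒ p Term ⇒ p a e
  A0 ⇒ p Body ⇒ p Tree ⇒ p a e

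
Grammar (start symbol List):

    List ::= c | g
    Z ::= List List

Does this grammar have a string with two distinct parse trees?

(Z is unreachable from List, so its rules don't affect L(List).) Restricted to the reachable nonterminals, every rule has the form A → t or A → t B, and no two rules for the same A share a first terminal. The grammar encodes a DFA — one run per string.

Unambiguous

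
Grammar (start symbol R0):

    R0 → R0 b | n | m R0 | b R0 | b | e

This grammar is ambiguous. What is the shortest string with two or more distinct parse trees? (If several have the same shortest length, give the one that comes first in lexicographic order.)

length 1: no string has ≥2 trees
length 2: b b has 2 parse trees

Two derivations of b b:
  R0 ⇒ R0 b ⇒ b b
  R0 ⇒ b R0 ⇒ b b

b b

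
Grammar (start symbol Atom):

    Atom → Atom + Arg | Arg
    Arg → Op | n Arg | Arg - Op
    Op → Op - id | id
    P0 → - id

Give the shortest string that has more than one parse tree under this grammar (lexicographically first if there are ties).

length 1: no string has ≥2 trees
length 2: no string has ≥2 trees
length 3: id - id has 2 parse trees

Two derivations of id - id:
  Atom ⇒ Arg ⇒ Op ⇒ Op - id ⇒ id - id
  Atom ⇒ Arg ⇒ Arg - Op ⇒ Op - Op ⇒ id - Op ⇒ id - id

id - id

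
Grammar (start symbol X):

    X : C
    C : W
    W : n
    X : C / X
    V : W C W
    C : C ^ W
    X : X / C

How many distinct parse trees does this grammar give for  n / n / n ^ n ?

4

Parse trees for n / n / n ^ n:
  [X [C [W n]] / [X [C [W n]] / [X [C [C [W n]] ^ [W n]]]]]
  [X [C [W n]] / [X [X [C [W n]]] / [C [C [W n]] ^ [W n]]]]
  [X [X [C [W n]] / [X [C [W n]]]] / [C [C [W n]] ^ [W n]]]
  [X [X [X [C [W n]]] / [C [W n]]] / [C [C [W n]] ^ [W n]]]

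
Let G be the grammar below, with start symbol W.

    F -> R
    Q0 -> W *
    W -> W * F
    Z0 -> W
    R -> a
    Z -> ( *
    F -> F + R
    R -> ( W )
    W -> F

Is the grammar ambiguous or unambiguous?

Unambiguous

Only W, F, R are reachable from W; ignoring the rest: The grammar is stratified — W handles '*' (left-recursive), F handles '+', R atoms. Each operator has a fixed associativity and precedence level, so every string has one parse.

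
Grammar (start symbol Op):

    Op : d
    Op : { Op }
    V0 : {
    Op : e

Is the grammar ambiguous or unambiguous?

Unambiguous

(V0 is unreachable from Op, so its rules don't affect L(Op).) Each string is a nest of matched brackets around a single atom. An opening bracket forces the recursive rule; an atom forces the base rule.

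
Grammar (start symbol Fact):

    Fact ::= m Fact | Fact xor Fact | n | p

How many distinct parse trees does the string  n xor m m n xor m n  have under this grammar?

Parse trees for n xor m m n xor m n:
  [Fact [Fact n] xor [Fact m [Fact m [Fact [Fact n] xor [Fact m [Fact n]]]]]]
  [Fact [Fact n] xor [Fact m [Fact [Fact m [Fact n]] xor [Fact m [Fact n]]]]]
  [Fact [Fact n] xor [Fact [Fact m [Fact m [Fact n]]] xor [Fact m [Fact n]]]]
  [Fact [Fact [Fact n] xor [Fact m [Fact m [Fact n]]]] xor [Fact m [Fact n]]]

4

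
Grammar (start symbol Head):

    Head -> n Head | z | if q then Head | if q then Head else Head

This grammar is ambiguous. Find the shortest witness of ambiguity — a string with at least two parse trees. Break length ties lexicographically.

if q then if q then z else z

length 1: no string has ≥2 trees
length 2: no string has ≥2 trees
length 3: no string has ≥2 trees
length 4: no string has ≥2 trees
length 5: no string has ≥2 trees
length 6: no string has ≥2 trees
length 7: no string has ≥2 trees
length 8: no string has ≥2 trees
length 9: if q then if q then z else z has 2 parse trees

Two derivations of if q then if q then z else z:
  Head ⇒ if q then Head ⇒ if q then if q then Head else Head ⇒ if q then if q then z else Head ⇒ if q then if q then z else z
  Head ⇒ if q then Head else Head ⇒ if q then if q then Head else Head ⇒ if q then if q then z else Head ⇒ if q then if q then z else z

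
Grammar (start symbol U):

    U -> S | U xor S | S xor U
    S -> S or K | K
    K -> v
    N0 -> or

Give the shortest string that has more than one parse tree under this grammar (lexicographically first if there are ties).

length 1: no string has ≥2 trees
length 3: v xor v has 2 parse trees

Two derivations of v xor v:
  U ⇒ U xor S ⇒ S xor S ⇒ K xor S ⇒ v xor S ⇒ v xor K ⇒ v xor v
  U ⇒ S xor U ⇒ K xor U ⇒ v xor U ⇒ v xor S ⇒ v xor K ⇒ v xor v

v xor v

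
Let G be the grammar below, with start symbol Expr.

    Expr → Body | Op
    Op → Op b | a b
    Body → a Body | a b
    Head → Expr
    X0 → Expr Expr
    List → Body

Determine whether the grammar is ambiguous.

Witness: a b

Derivation 1: Expr ⇒ Body ⇒ a b
Derivation 2: Expr ⇒ Op ⇒ a b

Two distinct leftmost derivations for the same string.

Ambiguous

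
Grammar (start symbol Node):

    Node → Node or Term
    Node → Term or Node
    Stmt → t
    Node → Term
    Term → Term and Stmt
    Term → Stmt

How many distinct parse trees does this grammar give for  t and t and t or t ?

Parse trees for t and t and t or t:
  [Node [Node [Term [Term [Term [Stmt t]] and [Stmt t]] and [Stmt t]]] or [Term [Stmt t]]]
  [Node [Term [Term [Term [Stmt t]] and [Stmt t]] and [Stmt t]] or [Node [Term [Stmt t]]]]

2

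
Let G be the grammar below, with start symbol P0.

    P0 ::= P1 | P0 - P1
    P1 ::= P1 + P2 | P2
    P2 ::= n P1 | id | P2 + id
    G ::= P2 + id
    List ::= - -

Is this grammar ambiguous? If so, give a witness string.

Ambiguous

Witness: id + id

Derivation 1: P0 ⇒ P1 ⇒ P1 + P2 ⇒ P2 + P2 ⇒ id + P2 ⇒ id + id
Derivation 2: P0 ⇒ P1 ⇒ P2 ⇒ P2 + id ⇒ id + id

Two distinct leftmost derivations for the same string.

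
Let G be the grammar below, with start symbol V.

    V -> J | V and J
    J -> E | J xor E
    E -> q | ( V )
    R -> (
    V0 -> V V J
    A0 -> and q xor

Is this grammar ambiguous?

Unambiguous

(R, V0, A0 are unreachable from V, so their rules don't affect L(V).) The grammar is stratified — V handles 'and' (left-recursive), J handles 'xor', E atoms. Each operator has a fixed associativity and precedence level, so every string has one parse.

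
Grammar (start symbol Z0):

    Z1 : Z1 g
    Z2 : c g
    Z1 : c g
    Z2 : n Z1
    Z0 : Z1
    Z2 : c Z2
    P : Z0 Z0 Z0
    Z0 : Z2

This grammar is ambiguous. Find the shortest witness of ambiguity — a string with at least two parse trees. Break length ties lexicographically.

c g

length 2: c g has 2 parse trees

Two derivations of c g:
  Z0 ⇒ Z1 ⇒ c g
  Z0 ⇒ Z2 ⇒ c g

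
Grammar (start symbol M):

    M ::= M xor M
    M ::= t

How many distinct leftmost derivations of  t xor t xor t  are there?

2

Parse trees for t xor t xor t:
  [M [M t] xor [M [M t] xor [M t]]]
  [M [M [M t] xor [M t]] xor [M t]]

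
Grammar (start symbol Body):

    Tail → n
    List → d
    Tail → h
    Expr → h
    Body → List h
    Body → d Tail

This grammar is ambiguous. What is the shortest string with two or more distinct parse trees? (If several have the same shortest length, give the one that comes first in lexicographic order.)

d h

length 2: d h has 2 parse trees

Two derivations of d h:
  Body ⇒ List h ⇒ d h
  Body ⇒ d Tail ⇒ d h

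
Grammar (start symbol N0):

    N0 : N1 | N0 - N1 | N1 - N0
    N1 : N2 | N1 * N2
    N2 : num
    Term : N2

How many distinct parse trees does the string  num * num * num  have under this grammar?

Parse trees for num * num * num:
  [N0 [N1 [N1 [N1 [N2 num]] * [N2 num]] * [N2 num]]]

1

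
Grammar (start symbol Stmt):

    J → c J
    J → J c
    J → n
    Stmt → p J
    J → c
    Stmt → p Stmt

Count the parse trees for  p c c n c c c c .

Parse trees for p c c n c c c c (showing first 6 of 15):
  [Stmt p [J c [J c [J [J [J [J [J n] c] c] c] c]]]]
  [Stmt p [J c [J [J c [J [J [J [J n] c] c] c]] c]]]
  [Stmt p [J c [J [J [J c [J [J [J n] c] c]] c] c]]]
  [Stmt p [J c [J [J [J [J c [J [J n] c]] c] c] c]]]
  [Stmt p [J c [J [J [J [J [J c [J n]] c] c] c] c]]]
  [Stmt p [J [J c [J c [J [J [J [J n] c] c] c]]] c]]

15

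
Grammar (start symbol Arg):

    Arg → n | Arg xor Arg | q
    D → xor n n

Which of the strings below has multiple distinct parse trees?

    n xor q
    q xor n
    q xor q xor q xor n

q xor q xor q xor n

n xor q: 1 tree
q xor n: 1 tree
q xor q xor q xor n: 5 trees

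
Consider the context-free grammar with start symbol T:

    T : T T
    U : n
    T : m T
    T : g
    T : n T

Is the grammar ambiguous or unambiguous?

Witness: g g g

Derivation 1: T ⇒ T T ⇒ T T T ⇒ g T T ⇒ g g T ⇒ g g g
Derivation 2: T ⇒ T T ⇒ g T ⇒ g T T ⇒ g g T ⇒ g g g

Two distinct leftmost derivations for the same string.

Ambiguous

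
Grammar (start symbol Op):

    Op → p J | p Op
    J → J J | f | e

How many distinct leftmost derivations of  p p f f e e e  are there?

14

Parse trees for p p f f e e e (showing first 6 of 14):
  [Op p [Op p [J [J f] [J [J f] [J [J e] [J [J e] [J e]]]]]]]
  [Op p [Op p [J [J f] [J [J f] [J [J [J e] [J e]] [J e]]]]]]
  [Op p [Op p [J [J f] [J [J [J f] [J e]] [J [J e] [J e]]]]]]
  [Op p [Op p [J [J f] [J [J [J f] [J [J e] [J e]]] [J e]]]]]
  [Op p [Op p [J [J f] [J [J [J [J f] [J e]] [J e]] [J e]]]]]
  [Op p [Op p [J [J [J f] [J f]] [J [J e] [J [J e] [J e]]]]]]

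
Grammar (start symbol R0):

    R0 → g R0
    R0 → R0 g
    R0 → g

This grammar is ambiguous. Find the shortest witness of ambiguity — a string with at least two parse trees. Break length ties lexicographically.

length 1: no string has ≥2 trees
length 2: g g has 2 parse trees

Two derivations of g g:
  R0 ⇒ g R0 ⇒ g g
  R0 ⇒ R0 g ⇒ g g

g g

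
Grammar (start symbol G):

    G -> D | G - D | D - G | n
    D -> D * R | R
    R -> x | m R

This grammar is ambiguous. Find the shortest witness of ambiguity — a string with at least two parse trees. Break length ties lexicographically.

x - x

length 1: no string has ≥2 trees
length 2: no string has ≥2 trees
length 3: x - x has 2 parse trees

Two derivations of x - x:
  G ⇒ G - D ⇒ D - D ⇒ R - D ⇒ x - D ⇒ x - R ⇒ x - x
  G ⇒ D - G ⇒ R - G ⇒ x - G ⇒ x - D ⇒ x - R ⇒ x - x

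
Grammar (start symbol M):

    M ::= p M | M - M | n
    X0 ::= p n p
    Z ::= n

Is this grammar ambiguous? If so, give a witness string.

Witness: p n - n

Derivation 1: M ⇒ p M ⇒ p M - M ⇒ p n - M ⇒ p n - n
Derivation 2: M ⇒ M - M ⇒ p M - M ⇒ p n - M ⇒ p n - n

Two distinct leftmost derivations for the same string.

Ambiguous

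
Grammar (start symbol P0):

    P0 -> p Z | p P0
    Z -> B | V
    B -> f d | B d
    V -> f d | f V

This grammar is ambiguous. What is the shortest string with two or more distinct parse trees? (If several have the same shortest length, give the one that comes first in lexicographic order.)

length 3: p f d has 2 parse trees

Two derivations of p f d:
  P0 ⇒ p Z ⇒ p B ⇒ p f d
  P0 ⇒ p Z ⇒ p V ⇒ p f d

p f d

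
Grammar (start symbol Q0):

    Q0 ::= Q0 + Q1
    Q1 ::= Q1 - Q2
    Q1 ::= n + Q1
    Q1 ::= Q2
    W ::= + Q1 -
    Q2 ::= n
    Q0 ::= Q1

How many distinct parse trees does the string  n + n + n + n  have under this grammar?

Parse trees for n + n + n + n:
  [Q0 [Q0 [Q1 [Q2 n]]] + [Q1 n + [Q1 n + [Q1 [Q2 n]]]]]
  [Q0 [Q0 [Q0 [Q1 [Q2 n]]] + [Q1 [Q2 n]]] + [Q1 n + [Q1 [Q2 n]]]]
  [Q0 [Q0 [Q1 n + [Q1 [Q2 n]]]] + [Q1 n + [Q1 [Q2 n]]]]
  [Q0 [Q0 [Q0 [Q1 [Q2 n]]] + [Q1 n + [Q1 [Q2 n]]]] + [Q1 [Q2 n]]]
  [Q0 [Q0 [Q0 [Q0 [Q1 [Q2 n]]] + [Q1 [Q2 n]]] + [Q1 [Q2 n]]] + [Q1 [Q2 n]]]
  [Q0 [Q0 [Q0 [Q1 n + [Q1 [Q2 n]]]] + [Q1 [Q2 n]]] + [Q1 [Q2 n]]]
  [Q0 [Q0 [Q1 n + [Q1 n + [Q1 [Q2 n]]]]] + [Q1 [Q2 n]]]
  [Q0 [Q1 n + [Q1 n + [Q1 n + [Q1 [Q2 n]]]]]]

8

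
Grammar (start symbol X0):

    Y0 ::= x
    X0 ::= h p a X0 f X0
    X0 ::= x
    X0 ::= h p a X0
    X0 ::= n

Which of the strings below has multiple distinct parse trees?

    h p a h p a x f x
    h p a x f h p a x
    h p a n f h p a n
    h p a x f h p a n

h p a h p a x f x

h p a h p a x f x: 2 trees
h p a x f h p a x: 1 tree
h p a n f h p a n: 1 tree
h p a x f h p a n: 1 tree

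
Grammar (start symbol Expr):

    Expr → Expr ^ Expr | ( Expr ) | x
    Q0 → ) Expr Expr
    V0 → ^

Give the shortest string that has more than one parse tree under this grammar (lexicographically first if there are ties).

x ^ x ^ x

length 1: no string has ≥2 trees
length 3: no string has ≥2 trees
length 5: x ^ x ^ x has 2 parse trees

Two derivations of x ^ x ^ x:
  Expr ⇒ Expr ^ Expr ⇒ Expr ^ Expr ^ Expr ⇒ x ^ Expr ^ Expr ⇒ x ^ x ^ Expr ⇒ x ^ x ^ x
  Expr ⇒ Expr ^ Expr ⇒ x ^ Expr ⇒ x ^ Expr ^ Expr ⇒ x ^ x ^ Expr ⇒ x ^ x ^ x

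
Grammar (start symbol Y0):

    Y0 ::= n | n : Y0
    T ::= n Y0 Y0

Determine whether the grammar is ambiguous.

Unambiguous

Only Y0 is reachable from Y0; ignoring the rest: The reachable grammar is A → atom sep A | atom. Each atom is followed by either the separator (recurse) or end-of-string (stop) — no choice point.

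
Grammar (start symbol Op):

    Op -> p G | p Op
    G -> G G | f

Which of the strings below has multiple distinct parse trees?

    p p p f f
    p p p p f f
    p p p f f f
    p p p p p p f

p p p f f f

p p p f f: 1 tree
p p p p f f: 1 tree
p p p f f f: 2 trees
p p p p p p f: 1 tree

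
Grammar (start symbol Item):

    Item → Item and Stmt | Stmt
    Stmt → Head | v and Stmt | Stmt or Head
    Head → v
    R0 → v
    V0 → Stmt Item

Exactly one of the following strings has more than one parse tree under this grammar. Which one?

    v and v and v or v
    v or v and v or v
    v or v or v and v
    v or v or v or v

v and v and v or v: 7 trees
v or v and v or v: 1 tree
v or v or v and v: 1 tree
v or v or v or v: 1 tree

v and v and v or v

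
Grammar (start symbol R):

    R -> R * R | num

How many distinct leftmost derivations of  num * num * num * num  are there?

Parse trees for num * num * num * num:
  [R [R num] * [R [R num] * [R [R num] * [R num]]]]
  [R [R num] * [R [R [R num] * [R num]] * [R num]]]
  [R [R [R num] * [R num]] * [R [R num] * [R num]]]
  [R [R [R num] * [R [R num] * [R num]]] * [R num]]
  [R [R [R [R num] * [R num]] * [R num]] * [R num]]

5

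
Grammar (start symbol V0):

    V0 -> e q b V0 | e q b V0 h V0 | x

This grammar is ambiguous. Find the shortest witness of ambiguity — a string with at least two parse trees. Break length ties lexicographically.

e q b e q b x h x

length 1: no string has ≥2 trees
length 4: no string has ≥2 trees
length 6: no string has ≥2 trees
length 7: no string has ≥2 trees
length 9: e q b e q b x h x has 2 parse trees

Two derivations of e q b e q b x h x:
  V0 ⇒ e q b V0 ⇒ e q b e q b V0 h V0 ⇒ e q b e q b x h V0 ⇒ e q b e q b x h x
  V0 ⇒ e q b V0 h V0 ⇒ e q b e q b V0 h V0 ⇒ e q b e q b x h V0 ⇒ e q b e q b x h x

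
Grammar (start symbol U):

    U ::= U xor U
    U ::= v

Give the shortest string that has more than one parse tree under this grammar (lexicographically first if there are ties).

v xor v xor v

length 1: no string has ≥2 trees
length 3: no string has ≥2 trees
length 5: v xor v xor v has 2 parse trees

Two derivations of v xor v xor v:
  U ⇒ U xor U ⇒ U xor U xor U ⇒ v xor U xor U ⇒ v xor v xor U ⇒ v xor v xor v
  U ⇒ U xor U ⇒ v xor U ⇒ v xor U xor U ⇒ v xor v xor U ⇒ v xor v xor v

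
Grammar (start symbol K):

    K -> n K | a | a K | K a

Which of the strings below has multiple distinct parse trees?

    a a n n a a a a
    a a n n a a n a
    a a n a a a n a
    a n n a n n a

a a n n a a a a

a a n n a a a a: 64 trees
a a n n a a n a: 1 tree
a a n a a a n a: 1 tree
a n n a n n a: 1 tree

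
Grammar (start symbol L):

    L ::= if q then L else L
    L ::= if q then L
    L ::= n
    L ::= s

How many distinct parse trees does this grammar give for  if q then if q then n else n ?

Parse trees for if q then if q then n else n:
  [L if q then [L if q then [L n]] else [L n]]
  [L if q then [L if q then [L n] else [L n]]]

2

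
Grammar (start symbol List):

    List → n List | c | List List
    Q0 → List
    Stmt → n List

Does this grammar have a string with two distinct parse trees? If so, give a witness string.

Ambiguous

Witness: c c c

Derivation 1: List ⇒ List List ⇒ c List ⇒ c List List ⇒ c c List ⇒ c c c
Derivation 2: List ⇒ List List ⇒ List List List ⇒ c List List ⇒ c c List ⇒ c c c

Two distinct leftmost derivations for the same string.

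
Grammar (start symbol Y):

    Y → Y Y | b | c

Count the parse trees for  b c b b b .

Parse trees for b c b b b (showing first 6 of 14):
  [Y [Y b] [Y [Y c] [Y [Y b] [Y [Y b] [Y b]]]]]
  [Y [Y b] [Y [Y c] [Y [Y [Y b] [Y b]] [Y b]]]]
  [Y [Y b] [Y [Y [Y c] [Y b]] [Y [Y b] [Y b]]]]
  [Y [Y b] [Y [Y [Y c] [Y [Y b] [Y b]]] [Y b]]]
  [Y [Y b] [Y [Y [Y [Y c] [Y b]] [Y b]] [Y b]]]
  [Y [Y [Y b] [Y c]] [Y [Y b] [Y [Y b] [Y b]]]]

14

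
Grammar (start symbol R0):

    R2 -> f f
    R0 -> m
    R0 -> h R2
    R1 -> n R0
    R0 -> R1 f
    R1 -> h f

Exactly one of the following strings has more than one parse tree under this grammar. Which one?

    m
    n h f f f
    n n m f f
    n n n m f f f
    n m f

m: 1 tree
n h f f f: 2 trees
n n m f f: 1 tree
n n n m f f f: 1 tree
n m f: 1 tree

n h f f f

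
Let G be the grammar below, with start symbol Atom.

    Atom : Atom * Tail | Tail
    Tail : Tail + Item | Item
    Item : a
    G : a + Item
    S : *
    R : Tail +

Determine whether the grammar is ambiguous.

(G, S, R are unreachable from Atom, so their rules don't affect L(Atom).) Atom → Atom * Tail | Tail  ;  Tail → Tail + Item | Item  — a left-associative chain with Item at the bottom. Each string factors uniquely by precedence.

Unambiguous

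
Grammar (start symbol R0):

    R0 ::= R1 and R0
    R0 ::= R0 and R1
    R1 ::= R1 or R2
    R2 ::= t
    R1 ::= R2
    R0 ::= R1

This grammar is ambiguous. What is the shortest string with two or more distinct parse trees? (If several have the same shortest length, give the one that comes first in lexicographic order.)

length 1: no string has ≥2 trees
length 3: t and t has 2 parse trees

Two derivations of t and t:
  R0 ⇒ R1 and R0 ⇒ R2 and R0 ⇒ t and R0 ⇒ t and R1 ⇒ t and R2 ⇒ t and t
  R0 ⇒ R0 and R1 ⇒ R1 and R1 ⇒ R2 and R1 ⇒ t and R1 ⇒ t and R2 ⇒ t and t

t and t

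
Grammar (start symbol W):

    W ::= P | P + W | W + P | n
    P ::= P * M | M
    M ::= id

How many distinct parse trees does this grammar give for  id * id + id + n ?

Parse trees for id * id + id + n:
  [W [P [P [M id]] * [M id]] + [W [P [M id]] + [W n]]]

1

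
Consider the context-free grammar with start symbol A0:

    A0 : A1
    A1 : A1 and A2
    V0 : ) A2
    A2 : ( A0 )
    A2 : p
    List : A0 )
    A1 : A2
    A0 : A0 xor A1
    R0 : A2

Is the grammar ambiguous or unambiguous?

Unambiguous

Only A0, A1, A2 are reachable from A0; ignoring the rest: This is a standard precedence ladder (A0 over A1 over A2), with each level left-recursive on its own operator ('xor' at A0, 'and' at A1). That structure is LR(1), hence unambiguous.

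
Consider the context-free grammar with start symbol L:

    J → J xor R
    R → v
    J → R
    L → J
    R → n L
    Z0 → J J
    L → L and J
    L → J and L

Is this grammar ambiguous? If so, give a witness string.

Witness: v and v

Derivation 1: L ⇒ L and J ⇒ J and J ⇒ R and J ⇒ v and J ⇒ v and R ⇒ v and v
Derivation 2: L ⇒ J and L ⇒ R and L ⇒ v and L ⇒ v and J ⇒ v and R ⇒ v and v

Two distinct leftmost derivations for the same string.

Ambiguous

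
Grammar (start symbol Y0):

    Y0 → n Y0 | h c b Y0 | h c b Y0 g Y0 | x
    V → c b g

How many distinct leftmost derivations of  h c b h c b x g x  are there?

Parse trees for h c b h c b x g x:
  [Y0 h c b [Y0 h c b [Y0 x] g [Y0 x]]]
  [Y0 h c b [Y0 h c b [Y0 x]] g [Y0 x]]

2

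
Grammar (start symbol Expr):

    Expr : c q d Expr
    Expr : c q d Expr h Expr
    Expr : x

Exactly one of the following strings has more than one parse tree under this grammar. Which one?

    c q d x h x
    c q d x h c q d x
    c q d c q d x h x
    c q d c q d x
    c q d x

c q d x h x: 1 tree
c q d x h c q d x: 1 tree
c q d c q d x h x: 2 trees
c q d c q d x: 1 tree
c q d x: 1 tree

c q d c q d x h x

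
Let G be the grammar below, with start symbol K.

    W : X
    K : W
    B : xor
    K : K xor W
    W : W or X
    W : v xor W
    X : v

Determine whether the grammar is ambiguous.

Witness: v xor v

Derivation 1: K ⇒ W ⇒ v xor W ⇒ v xor X ⇒ v xor v
Derivation 2: K ⇒ K xor W ⇒ W xor W ⇒ X xor W ⇒ v xor W ⇒ v xor X ⇒ v xor v

Two distinct leftmost derivations for the same string.

Ambiguous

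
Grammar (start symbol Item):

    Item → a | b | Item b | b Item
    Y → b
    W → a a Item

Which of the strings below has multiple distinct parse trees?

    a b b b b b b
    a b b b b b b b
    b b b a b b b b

a b b b b b b: 1 tree
a b b b b b b b: 1 tree
b b b a b b b b: 35 trees

b b b a b b b b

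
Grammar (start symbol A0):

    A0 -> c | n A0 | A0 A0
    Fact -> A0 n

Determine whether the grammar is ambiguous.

Witness: c c c

Derivation 1: A0 ⇒ A0 A0 ⇒ c A0 ⇒ c A0 A0 ⇒ c c A0 ⇒ c c c
Derivation 2: A0 ⇒ A0 A0 ⇒ A0 A0 A0 ⇒ c A0 A0 ⇒ c c A0 ⇒ c c c

Two distinct leftmost derivations for the same string.

Ambiguous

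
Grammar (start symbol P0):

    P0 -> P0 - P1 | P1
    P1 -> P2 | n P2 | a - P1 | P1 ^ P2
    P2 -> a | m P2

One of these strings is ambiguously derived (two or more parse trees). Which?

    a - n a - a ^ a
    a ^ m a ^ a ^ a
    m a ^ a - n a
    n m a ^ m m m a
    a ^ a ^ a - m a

a - n a - a ^ a: 2 trees
a ^ m a ^ a ^ a: 1 tree
m a ^ a - n a: 1 tree
n m a ^ m m m a: 1 tree
a ^ a ^ a - m a: 1 tree

a - n a - a ^ a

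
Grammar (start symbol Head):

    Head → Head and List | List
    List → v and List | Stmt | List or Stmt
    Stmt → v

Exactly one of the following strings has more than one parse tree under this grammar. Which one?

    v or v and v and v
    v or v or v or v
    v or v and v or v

v or v and v and v

v or v and v and v: 2 trees
v or v or v or v: 1 tree
v or v and v or v: 1 tree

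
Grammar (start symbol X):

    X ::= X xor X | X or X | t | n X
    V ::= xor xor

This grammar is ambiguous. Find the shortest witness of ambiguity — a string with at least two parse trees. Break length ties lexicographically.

n t or t

length 1: no string has ≥2 trees
length 2: no string has ≥2 trees
length 3: no string has ≥2 trees
length 4: n t or t has 2 parse trees

Two derivations of n t or t:
  X ⇒ X or X ⇒ n X or X ⇒ n t or X ⇒ n t or t
  X ⇒ n X ⇒ n X or X ⇒ n t or X ⇒ n t or t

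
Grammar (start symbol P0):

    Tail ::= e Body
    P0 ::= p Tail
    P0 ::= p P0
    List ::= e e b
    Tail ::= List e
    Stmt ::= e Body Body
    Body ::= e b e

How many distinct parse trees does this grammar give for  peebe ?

Parse trees for peebe:
  [P0 p [Tail e [Body e b e]]]
  [P0 p [Tail [List e e b] e]]

2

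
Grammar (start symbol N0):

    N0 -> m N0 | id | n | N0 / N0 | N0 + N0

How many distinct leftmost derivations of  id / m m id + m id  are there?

Parse trees for id / m m id + m id:
  [N0 [N0 id] / [N0 m [N0 m [N0 [N0 id] + [N0 m [N0 id]]]]]]
  [N0 [N0 id] / [N0 m [N0 [N0 m [N0 id]] + [N0 m [N0 id]]]]]
  [N0 [N0 id] / [N0 [N0 m [N0 m [N0 id]]] + [N0 m [N0 id]]]]
  [N0 [N0 [N0 id] / [N0 m [N0 m [N0 id]]]] + [N0 m [N0 id]]]

4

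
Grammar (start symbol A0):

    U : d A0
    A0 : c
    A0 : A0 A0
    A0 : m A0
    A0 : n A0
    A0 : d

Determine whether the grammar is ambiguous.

Ambiguous

Witness: c c c

Derivation 1: A0 ⇒ A0 A0 ⇒ c A0 ⇒ c A0 A0 ⇒ c c A0 ⇒ c c c
Derivation 2: A0 ⇒ A0 A0 ⇒ A0 A0 A0 ⇒ c A0 A0 ⇒ c c A0 ⇒ c c c

Two distinct leftmost derivations for the same string.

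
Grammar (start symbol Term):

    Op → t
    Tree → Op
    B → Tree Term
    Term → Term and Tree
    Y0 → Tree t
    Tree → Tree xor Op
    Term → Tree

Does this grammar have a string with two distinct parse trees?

Unambiguous

(Y0, B are unreachable from Term, so their rules don't affect L(Term).) Term → Term and Tree | Tree  ;  Tree → Tree xor Op | Op  — a left-associative chain with Op at the bottom. Each string factors uniquely by precedence.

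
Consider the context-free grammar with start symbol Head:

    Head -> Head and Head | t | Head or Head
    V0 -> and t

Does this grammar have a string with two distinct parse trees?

Witness: t and t and t

Derivation 1: Head ⇒ Head and Head ⇒ Head and Head and Head ⇒ t and Head and Head ⇒ t and t and Head ⇒ t and t and t
Derivation 2: Head ⇒ Head and Head ⇒ t and Head ⇒ t and Head and Head ⇒ t and t and Head ⇒ t and t and t

Two distinct leftmost derivations for the same string.

Ambiguous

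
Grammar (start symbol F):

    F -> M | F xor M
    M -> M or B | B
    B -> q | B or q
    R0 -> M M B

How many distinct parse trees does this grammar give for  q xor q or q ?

Parse trees for q xor q or q:
  [F [F [M [B q]]] xor [M [M [B q]] or [B q]]]
  [F [F [M [B q]]] xor [M [B [B q] or q]]]

2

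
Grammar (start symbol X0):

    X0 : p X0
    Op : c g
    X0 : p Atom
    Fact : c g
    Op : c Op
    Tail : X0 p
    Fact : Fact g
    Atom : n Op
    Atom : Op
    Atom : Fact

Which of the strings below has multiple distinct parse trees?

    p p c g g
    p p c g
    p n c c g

p p c g g: 1 tree
p p c g: 2 trees
p n c c g: 1 tree

p p c g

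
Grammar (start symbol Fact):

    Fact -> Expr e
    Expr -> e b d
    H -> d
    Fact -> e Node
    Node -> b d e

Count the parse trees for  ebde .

Parse trees for ebde:
  [Fact [Expr e b d] e]
  [Fact e [Node b d e]]

2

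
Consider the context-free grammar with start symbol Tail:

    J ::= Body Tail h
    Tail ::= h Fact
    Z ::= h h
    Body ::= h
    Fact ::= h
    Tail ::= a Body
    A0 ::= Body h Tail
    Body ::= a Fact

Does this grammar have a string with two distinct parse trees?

Only Tail, Body, Fact are reachable from Tail; ignoring the rest: The reachable rules are right-linear with at most one rule per (nonterminal, next-terminal) pair. Each input token forces the next rule, so parsing is deterministic.

Unambiguous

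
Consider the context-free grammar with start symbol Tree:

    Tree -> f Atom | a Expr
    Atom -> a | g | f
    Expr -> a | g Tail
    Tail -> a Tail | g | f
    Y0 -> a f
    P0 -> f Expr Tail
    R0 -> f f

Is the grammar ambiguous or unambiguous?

Only Tree, Atom, Expr, Tail are reachable from Tree; ignoring the rest: Restricted to the reachable nonterminals, every rule has the form A → t or A → t B, and no two rules for the same A share a first terminal. The grammar encodes a DFA — one run per string.

Unambiguous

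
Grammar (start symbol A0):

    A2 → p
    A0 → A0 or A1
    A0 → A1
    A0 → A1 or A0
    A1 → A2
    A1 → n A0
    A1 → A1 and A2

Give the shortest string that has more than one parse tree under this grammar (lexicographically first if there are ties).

length 1: no string has ≥2 trees
length 2: no string has ≥2 trees
length 3: p or p has 2 parse trees

Two derivations of p or p:
  A0 ⇒ A0 or A1 ⇒ A1 or A1 ⇒ A2 or A1 ⇒ p or A1 ⇒ p or A2 ⇒ p or p
  A0 ⇒ A1 or A0 ⇒ A2 or A0 ⇒ p or A0 ⇒ p or A1 ⇒ p or A2 ⇒ p or p

p or p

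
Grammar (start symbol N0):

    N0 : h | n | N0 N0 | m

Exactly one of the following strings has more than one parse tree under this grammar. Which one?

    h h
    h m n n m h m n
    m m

h h: 1 tree
h m n n m h m n: 429 trees
m m: 1 tree

h m n n m h m n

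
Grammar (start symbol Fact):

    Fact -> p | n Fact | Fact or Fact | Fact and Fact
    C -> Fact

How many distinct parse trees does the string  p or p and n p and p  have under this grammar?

7

Parse trees for p or p and n p and p:
  [Fact [Fact p] or [Fact [Fact p] and [Fact n [Fact [Fact p] and [Fact p]]]]]
  [Fact [Fact p] or [Fact [Fact p] and [Fact [Fact n [Fact p]] and [Fact p]]]]
  [Fact [Fact p] or [Fact [Fact [Fact p] and [Fact n [Fact p]]] and [Fact p]]]
  [Fact [Fact [Fact p] or [Fact p]] and [Fact n [Fact [Fact p] and [Fact p]]]]
  [Fact [Fact [Fact p] or [Fact p]] and [Fact [Fact n [Fact p]] and [Fact p]]]
  [Fact [Fact [Fact p] or [Fact [Fact p] and [Fact n [Fact p]]]] and [Fact p]]
  [Fact [Fact [Fact [Fact p] or [Fact p]] and [Fact n [Fact p]]] and [Fact p]]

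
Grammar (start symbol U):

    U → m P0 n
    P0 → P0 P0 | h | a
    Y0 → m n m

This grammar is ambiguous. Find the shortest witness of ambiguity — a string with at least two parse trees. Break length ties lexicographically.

length 3: no string has ≥2 trees
length 4: no string has ≥2 trees
length 5: m a a a n has 2 parse trees

Two derivations of m a a a n:
  U ⇒ m P0 n ⇒ m P0 P0 n ⇒ m P0 P0 P0 n ⇒ m a P0 P0 n ⇒ m a a P0 n ⇒ m a a a n
  U ⇒ m P0 n ⇒ m P0 P0 n ⇒ m a P0 n ⇒ m a P0 P0 n ⇒ m a a P0 n ⇒ m a a a n

m a a a n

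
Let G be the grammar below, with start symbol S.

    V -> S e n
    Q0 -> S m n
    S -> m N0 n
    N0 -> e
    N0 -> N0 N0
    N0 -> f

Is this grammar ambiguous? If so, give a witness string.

Ambiguous

Witness: m e e e n

Derivation 1: S ⇒ m N0 n ⇒ m N0 N0 n ⇒ m e N0 n ⇒ m e N0 N0 n ⇒ m e e N0 n ⇒ m e e e n
Derivation 2: S ⇒ m N0 n ⇒ m N0 N0 n ⇒ m N0 N0 N0 n ⇒ m e N0 N0 n ⇒ m e e N0 n ⇒ m e e e n

Two distinct leftmost derivations for the same string.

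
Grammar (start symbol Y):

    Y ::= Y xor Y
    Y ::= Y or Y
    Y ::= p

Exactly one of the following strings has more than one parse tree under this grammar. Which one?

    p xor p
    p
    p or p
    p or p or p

p xor p: 1 tree
p: 1 tree
p or p: 1 tree
p or p or p: 2 trees

p or p or p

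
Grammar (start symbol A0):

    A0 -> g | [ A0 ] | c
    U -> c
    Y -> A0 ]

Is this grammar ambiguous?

Unambiguous

(U, Y are unreachable from A0, so their rules don't affect L(A0).) L(A0) is { openⁿ atom closeⁿ : n ≥ 0 }. The bracket depth fixes n, and the derivation is forced at every step.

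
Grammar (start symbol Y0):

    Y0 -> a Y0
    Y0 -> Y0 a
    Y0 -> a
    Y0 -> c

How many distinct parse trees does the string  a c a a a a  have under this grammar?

Parse trees for a c a a a a:
  [Y0 a [Y0 [Y0 [Y0 [Y0 [Y0 c] a] a] a] a]]
  [Y0 [Y0 a [Y0 [Y0 [Y0 [Y0 c] a] a] a]] a]
  [Y0 [Y0 [Y0 a [Y0 [Y0 [Y0 c] a] a]] a] a]
  [Y0 [Y0 [Y0 [Y0 a [Y0 [Y0 c] a]] a] a] a]
  [Y0 [Y0 [Y0 [Y0 [Y0 a [Y0 c]] a] a] a] a]

5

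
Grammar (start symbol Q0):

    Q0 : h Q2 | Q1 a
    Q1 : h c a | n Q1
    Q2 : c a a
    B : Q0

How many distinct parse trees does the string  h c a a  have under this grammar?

Parse trees for h c a a:
  [Q0 h [Q2 c a a]]
  [Q0 [Q1 h c a] a]

2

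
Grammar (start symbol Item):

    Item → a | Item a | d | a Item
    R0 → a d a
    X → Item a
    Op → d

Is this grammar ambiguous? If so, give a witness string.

Witness: a a

Derivation 1: Item ⇒ Item a ⇒ a a
Derivation 2: Item ⇒ a Item ⇒ a a

Two distinct leftmost derivations for the same string.

Ambiguous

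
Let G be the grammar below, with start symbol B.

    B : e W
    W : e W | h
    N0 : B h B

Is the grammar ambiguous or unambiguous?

Only B, W are reachable from B; ignoring the rest: The reachable rules are right-linear with at most one rule per (nonterminal, next-terminal) pair. Each input token forces the next rule, so parsing is deterministic.

Unambiguous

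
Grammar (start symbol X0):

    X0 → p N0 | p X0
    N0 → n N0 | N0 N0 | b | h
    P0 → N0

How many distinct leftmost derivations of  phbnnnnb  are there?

Parse trees for phbnnnnb:
  [X0 p [N0 [N0 h] [N0 [N0 b] [N0 n [N0 n [N0 n [N0 n [N0 b]]]]]]]]
  [X0 p [N0 [N0 [N0 h] [N0 b]] [N0 n [N0 n [N0 n [N0 n [N0 b]]]]]]]

2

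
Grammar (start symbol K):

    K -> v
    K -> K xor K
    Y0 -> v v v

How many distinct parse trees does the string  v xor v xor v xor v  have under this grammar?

5

Parse trees for v xor v xor v xor v:
  [K [K v] xor [K [K v] xor [K [K v] xor [K v]]]]
  [K [K v] xor [K [K [K v] xor [K v]] xor [K v]]]
  [K [K [K v] xor [K v]] xor [K [K v] xor [K v]]]
  [K [K [K v] xor [K [K v] xor [K v]]] xor [K v]]
  [K [K [K [K v] xor [K v]] xor [K v]] xor [K v]]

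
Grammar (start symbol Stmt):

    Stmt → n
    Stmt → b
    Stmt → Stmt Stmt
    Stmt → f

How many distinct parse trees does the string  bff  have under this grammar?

Parse trees for bff:
  [Stmt [Stmt b] [Stmt [Stmt f] [Stmt f]]]
  [Stmt [Stmt [Stmt b] [Stmt f]] [Stmt f]]

2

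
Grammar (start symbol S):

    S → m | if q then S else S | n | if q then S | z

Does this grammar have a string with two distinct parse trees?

Witness: if q then if q then m else m

Derivation 1: S ⇒ if q then S else S ⇒ if q then if q then S else S ⇒ if q then if q then m else S ⇒ if q then if q then m else m
Derivation 2: S ⇒ if q then S ⇒ if q then if q then S else S ⇒ if q then if q then m else S ⇒ if q then if q then m else m

Two distinct leftmost derivations for the same string.

Ambiguous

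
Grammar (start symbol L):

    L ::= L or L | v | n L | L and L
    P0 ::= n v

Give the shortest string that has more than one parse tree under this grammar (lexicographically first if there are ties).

n v and v

length 1: no string has ≥2 trees
length 2: no string has ≥2 trees
length 3: no string has ≥2 trees
length 4: n v and v has 2 parse trees

Two derivations of n v and v:
  L ⇒ n L ⇒ n L and L ⇒ n v and L ⇒ n v and v
  L ⇒ L and L ⇒ n L and L ⇒ n v and L ⇒ n v and v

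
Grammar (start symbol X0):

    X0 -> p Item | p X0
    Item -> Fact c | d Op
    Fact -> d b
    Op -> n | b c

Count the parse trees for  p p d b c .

2

Parse trees for p p d b c:
  [X0 p [X0 p [Item [Fact d b] c]]]
  [X0 p [X0 p [Item d [Op b c]]]]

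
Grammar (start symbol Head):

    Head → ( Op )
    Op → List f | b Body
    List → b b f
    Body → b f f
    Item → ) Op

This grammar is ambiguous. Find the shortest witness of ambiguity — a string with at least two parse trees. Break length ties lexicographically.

( b b f f )

length 6: ( b b f f ) has 2 parse trees

Two derivations of ( b b f f ):
  Head ⇒ ( Op ) ⇒ ( List f ) ⇒ ( b b f f )
  Head ⇒ ( Op ) ⇒ ( b Body ) ⇒ ( b b f f )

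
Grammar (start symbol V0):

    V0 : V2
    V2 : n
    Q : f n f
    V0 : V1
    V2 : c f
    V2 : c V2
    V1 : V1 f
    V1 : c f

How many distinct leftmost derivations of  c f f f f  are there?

1

Parse trees for c f f f f:
  [V0 [V1 [V1 [V1 [V1 c f] f] f] f]]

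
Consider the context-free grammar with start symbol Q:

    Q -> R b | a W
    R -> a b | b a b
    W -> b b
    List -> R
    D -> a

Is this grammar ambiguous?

Ambiguous

Witness: a b b

Derivation 1: Q ⇒ R b ⇒ a b b
Derivation 2: Q ⇒ a W ⇒ a b b

Two distinct leftmost derivations for the same string.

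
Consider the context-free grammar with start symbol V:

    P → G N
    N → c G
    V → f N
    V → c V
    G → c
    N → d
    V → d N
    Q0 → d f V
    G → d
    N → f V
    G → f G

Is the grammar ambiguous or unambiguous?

Only V, N, G are reachable from V; ignoring the rest: The reachable rules are right-linear with at most one rule per (nonterminal, next-terminal) pair. Each input token forces the next rule, so parsing is deterministic.

Unambiguous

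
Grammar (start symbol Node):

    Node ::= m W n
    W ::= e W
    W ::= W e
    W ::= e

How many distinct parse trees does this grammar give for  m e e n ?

Parse trees for m e e n:
  [Node m [W e [W e]] n]
  [Node m [W [W e] e] n]

2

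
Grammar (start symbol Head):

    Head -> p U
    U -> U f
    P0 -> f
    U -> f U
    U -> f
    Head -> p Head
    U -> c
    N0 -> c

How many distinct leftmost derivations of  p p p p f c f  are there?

2

Parse trees for p p p p f c f:
  [Head p [Head p [Head p [Head p [U [U f [U c]] f]]]]]
  [Head p [Head p [Head p [Head p [U f [U [U c] f]]]]]]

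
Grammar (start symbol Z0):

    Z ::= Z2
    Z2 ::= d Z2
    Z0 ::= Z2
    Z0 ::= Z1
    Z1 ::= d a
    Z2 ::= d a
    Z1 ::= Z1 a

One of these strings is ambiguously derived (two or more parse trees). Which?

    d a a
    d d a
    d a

d a a: 1 tree
d d a: 1 tree
d a: 2 trees

d a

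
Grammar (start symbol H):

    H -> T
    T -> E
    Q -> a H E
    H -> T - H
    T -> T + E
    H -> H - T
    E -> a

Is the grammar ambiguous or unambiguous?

Ambiguous

Witness: a - a

Derivation 1: H ⇒ T - H ⇒ E - H ⇒ a - H ⇒ a - T ⇒ a - E ⇒ a - a
Derivation 2: H ⇒ H - T ⇒ T - T ⇒ E - T ⇒ a - T ⇒ a - E ⇒ a - a

Two distinct leftmost derivations for the same string.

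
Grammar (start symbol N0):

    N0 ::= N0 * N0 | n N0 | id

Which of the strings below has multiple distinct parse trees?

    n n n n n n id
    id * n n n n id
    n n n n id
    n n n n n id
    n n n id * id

n n n id * id

n n n n n n id: 1 tree
id * n n n n id: 1 tree
n n n n id: 1 tree
n n n n n id: 1 tree
n n n id * id: 4 trees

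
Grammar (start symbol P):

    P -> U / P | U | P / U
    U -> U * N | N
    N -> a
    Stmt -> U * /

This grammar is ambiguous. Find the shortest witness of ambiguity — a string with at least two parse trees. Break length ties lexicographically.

length 1: no string has ≥2 trees
length 3: a / a has 2 parse trees

Two derivations of a / a:
  P ⇒ U / P ⇒ N / P ⇒ a / P ⇒ a / U ⇒ a / N ⇒ a / a
  P ⇒ P / U ⇒ U / U ⇒ N / U ⇒ a / U ⇒ a / N ⇒ a / a

a / a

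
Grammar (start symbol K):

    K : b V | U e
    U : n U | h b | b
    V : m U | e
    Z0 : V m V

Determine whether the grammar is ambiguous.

Ambiguous

Witness: b e

Derivation 1: K ⇒ b V ⇒ b e
Derivation 2: K ⇒ U e ⇒ b e

Two distinct leftmost derivations for the same string.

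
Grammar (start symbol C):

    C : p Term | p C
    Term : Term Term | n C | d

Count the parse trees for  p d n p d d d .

Parse trees for p d n p d d d (showing first 6 of 9):
  [C p [Term [Term d] [Term [Term n [C p [Term d]]] [Term [Term d] [Term d]]]]]
  [C p [Term [Term d] [Term [Term [Term n [C p [Term d]]] [Term d]] [Term d]]]]
  [C p [Term [Term d] [Term [Term n [C p [Term [Term d] [Term d]]]] [Term d]]]]
  [C p [Term [Term d] [Term n [C p [Term [Term d] [Term [Term d] [Term d]]]]]]]
  [C p [Term [Term d] [Term n [C p [Term [Term [Term d] [Term d]] [Term d]]]]]]
  [C p [Term [Term [Term d] [Term n [C p [Term d]]]] [Term [Term d] [Term d]]]]

9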